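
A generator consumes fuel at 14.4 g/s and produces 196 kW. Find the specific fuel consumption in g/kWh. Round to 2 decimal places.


SFC = (mf / BP) * 3600
Rate = 14.4 / 196 = 0.073469 g/(s*kW)
SFC = 0.073469 * 3600 = 264.49 g/kWh


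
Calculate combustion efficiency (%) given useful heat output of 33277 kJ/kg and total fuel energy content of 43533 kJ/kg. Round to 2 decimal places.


Efficiency = (Q_useful / Q_fuel) * 100
Efficiency = (33277 / 43533) * 100
Efficiency = 0.7644 * 100 = 76.44%


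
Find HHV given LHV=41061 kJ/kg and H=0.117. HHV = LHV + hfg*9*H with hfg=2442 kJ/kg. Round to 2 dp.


HHV = LHV + hfg * 9 * H
Water addition = 2442 * 9 * 0.117 = 2571.426 kJ/kg
HHV = 41061 + 2571.426 = 43632.43 kJ/kg


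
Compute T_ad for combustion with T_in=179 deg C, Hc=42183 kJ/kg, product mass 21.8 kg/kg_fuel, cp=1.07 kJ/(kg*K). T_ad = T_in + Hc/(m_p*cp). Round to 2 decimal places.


T_ad = T_in + Hc / (m_p * cp)
Denominator = 21.8 * 1.07 = 23.3260
Temperature rise = 42183 / 23.3260 = 1808.41 K
T_ad = 179 + 1808.41 = 1987.41 deg C


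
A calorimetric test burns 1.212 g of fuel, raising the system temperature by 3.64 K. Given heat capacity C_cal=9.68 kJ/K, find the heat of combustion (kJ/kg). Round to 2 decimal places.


Hc = C_cal * delta_T / m_fuel
Q_released = 9.68 * 3.64 = 35.2352 kJ
m_fuel = 1.212 g = 1.212/1000 kg = 0.001212 kg
Hc = 35.2352 / 0.001212 = 29071.95 kJ/kg


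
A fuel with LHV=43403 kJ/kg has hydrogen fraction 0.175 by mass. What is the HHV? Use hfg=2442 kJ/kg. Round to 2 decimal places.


HHV = LHV + hfg * 9 * H
Water addition = 2442 * 9 * 0.175 = 3846.150 kJ/kg
HHV = 43403 + 3846.150 = 47249.15 kJ/kg


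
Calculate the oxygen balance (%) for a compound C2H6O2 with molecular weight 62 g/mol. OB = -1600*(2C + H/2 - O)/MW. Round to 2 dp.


OB = -1600 * (2C + H/2 - O) / MW
Inner = 2*2 + 6/2 - 2 = 5.00
OB = -1600 * 5.00 / 62 = -129.03%


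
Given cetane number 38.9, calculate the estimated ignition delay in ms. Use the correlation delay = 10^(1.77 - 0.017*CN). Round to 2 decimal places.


delay = 10^(1.77 - 0.017*CN)
Exponent = 1.77 - 0.017*38.9 = 1.1087
delay = 10^1.1087 = 12.84 ms


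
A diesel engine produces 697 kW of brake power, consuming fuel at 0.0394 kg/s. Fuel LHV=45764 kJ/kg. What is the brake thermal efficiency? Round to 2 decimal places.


eta_BTE = (BP / (mf * LHV)) * 100
Denominator = 0.0394 * 45764 = 1803.1016 kW
eta_BTE = (697 / 1803.1016) * 100 = 38.66%


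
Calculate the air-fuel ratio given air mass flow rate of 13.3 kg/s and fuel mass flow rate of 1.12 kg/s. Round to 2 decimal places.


AFR = m_air / m_fuel
AFR = 13.3 / 1.12 = 11.88


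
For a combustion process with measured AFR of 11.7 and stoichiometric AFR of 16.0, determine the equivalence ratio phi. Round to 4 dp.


phi = AFR_stoich / AFR_actual
phi = 16.0 / 11.7 = 1.3675


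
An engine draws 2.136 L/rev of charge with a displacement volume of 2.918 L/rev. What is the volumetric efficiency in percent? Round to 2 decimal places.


eta_v = (V_actual / V_disp) * 100
Ratio = 2.136 / 2.918 = 0.7320
eta_v = 0.7320 * 100 = 73.20%


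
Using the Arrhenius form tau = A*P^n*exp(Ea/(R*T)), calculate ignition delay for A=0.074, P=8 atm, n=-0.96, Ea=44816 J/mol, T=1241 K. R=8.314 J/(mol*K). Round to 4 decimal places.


tau = A * P^n * exp(Ea/(R*T))
P^n = 8^(-0.96) = 0.13584186
Ea/(R*T) = 44816/(8.314*1241) = 4.343615
exp(Ea/(R*T)) = 76.985312
tau = 0.074 * 0.13584186 * 76.985312 = 0.7739 ms


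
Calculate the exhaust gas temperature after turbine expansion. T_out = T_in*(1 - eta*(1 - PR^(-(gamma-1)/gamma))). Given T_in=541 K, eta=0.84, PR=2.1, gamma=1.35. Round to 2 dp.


T_out = T_in * (1 - eta * (1 - PR^(-(gamma-1)/gamma)))
Exponent = -(1.35-1)/1.35 = -0.25925926
PR^exp = 2.1^(-0.25925926) = 0.82501466
Factor = 1 - 0.84*(1 - 0.82501466) = 0.85301231
T_out = 541 * 0.85301231 = 461.48 K


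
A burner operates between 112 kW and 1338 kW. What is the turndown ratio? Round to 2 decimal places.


TDR = Q_max / Q_min
TDR = 1338 / 112 = 11.95


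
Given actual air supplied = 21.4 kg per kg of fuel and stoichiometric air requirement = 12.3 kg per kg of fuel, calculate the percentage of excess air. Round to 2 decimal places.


Excess air = actual - stoichiometric = 21.4 - 12.3 = 9.10 kg/kg fuel
Excess air % = (excess / stoich) * 100 = (9.10 / 12.3) * 100 = 73.98%


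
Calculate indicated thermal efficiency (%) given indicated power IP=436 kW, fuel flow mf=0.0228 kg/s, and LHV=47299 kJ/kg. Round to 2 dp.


eta_ith = (IP / (mf * LHV)) * 100
Denominator = 0.0228 * 47299 = 1078.4172 kW
eta_ith = (436 / 1078.4172) * 100 = 40.43%


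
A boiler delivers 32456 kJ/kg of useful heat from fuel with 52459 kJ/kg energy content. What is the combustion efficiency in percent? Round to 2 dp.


Efficiency = (Q_useful / Q_fuel) * 100
Efficiency = (32456 / 52459) * 100
Efficiency = 0.6187 * 100 = 61.87%


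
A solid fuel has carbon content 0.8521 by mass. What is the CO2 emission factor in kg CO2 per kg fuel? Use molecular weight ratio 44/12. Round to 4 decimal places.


EF = C_frac * (M_CO2 / M_C)
EF = 0.8521 * (44/12)
EF = 0.8521 * 3.666667 = 3.1244 kg_CO2/kg_fuel


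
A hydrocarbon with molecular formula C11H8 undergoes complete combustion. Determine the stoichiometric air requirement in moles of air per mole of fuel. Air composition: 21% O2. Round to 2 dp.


Balanced combustion: C11H8 + 13 O2 -> 11 CO2 + 4 H2O
O2 needed = C + H/4 = 11 + 8/4 = 13.00 moles
Air moles = O2 / 0.21 = 13.00 / 0.21 = 61.90 moles air


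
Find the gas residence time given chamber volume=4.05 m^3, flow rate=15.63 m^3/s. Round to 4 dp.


tau = V / Q_flow
tau = 4.05 / 15.63 = 0.2591 s


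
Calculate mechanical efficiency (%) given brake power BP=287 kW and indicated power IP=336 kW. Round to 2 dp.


eta_mech = (BP / IP) * 100
Ratio = 287 / 336 = 0.8542
eta_mech = 0.8542 * 100 = 85.42%


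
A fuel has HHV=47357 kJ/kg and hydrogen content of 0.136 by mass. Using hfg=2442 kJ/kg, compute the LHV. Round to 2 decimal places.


LHV = HHV - hfg * 9 * H
Water correction = 2442 * 9 * 0.136 = 2989.008 kJ/kg
LHV = 47357 - 2989.008 = 44367.99 kJ/kg


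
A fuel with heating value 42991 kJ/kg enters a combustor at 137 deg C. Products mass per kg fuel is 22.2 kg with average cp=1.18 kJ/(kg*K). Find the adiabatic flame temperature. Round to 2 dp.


T_ad = T_in + Hc / (m_p * cp)
Denominator = 22.2 * 1.18 = 26.1960
Temperature rise = 42991 / 26.1960 = 1641.13 K
T_ad = 137 + 1641.13 = 1778.13 deg C


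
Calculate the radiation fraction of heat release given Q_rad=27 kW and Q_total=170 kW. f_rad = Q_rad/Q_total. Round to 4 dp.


f_rad = Q_rad / Q_total
f_rad = 27 / 170 = 0.1588


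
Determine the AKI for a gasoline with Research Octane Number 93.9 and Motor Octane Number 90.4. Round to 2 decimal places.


AKI = (RON + MON) / 2
AKI = (93.9 + 90.4) / 2
AKI = 184.3 / 2 = 92.15


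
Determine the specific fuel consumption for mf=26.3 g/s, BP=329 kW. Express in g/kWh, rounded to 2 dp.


SFC = (mf / BP) * 3600
Rate = 26.3 / 329 = 0.079939 g/(s*kW)
SFC = 0.079939 * 3600 = 287.78 g/kWh


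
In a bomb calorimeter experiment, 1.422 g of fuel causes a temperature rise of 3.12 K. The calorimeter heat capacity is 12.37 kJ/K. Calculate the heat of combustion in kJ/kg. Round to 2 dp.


Hc = C_cal * delta_T / m_fuel
Q_released = 12.37 * 3.12 = 38.5944 kJ
m_fuel = 1.422 g = 1.422/1000 kg = 0.001422 kg
Hc = 38.5944 / 0.001422 = 27140.93 kJ/kg


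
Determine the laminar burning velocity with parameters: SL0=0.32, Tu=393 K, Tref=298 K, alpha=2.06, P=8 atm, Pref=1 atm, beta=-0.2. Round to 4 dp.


SL = SL0 * (Tu/Tref)^alpha * (P/Pref)^beta
T ratio = 393/298 = 1.31879195
(T ratio)^alpha = 1.31879195^2.06 = 1.768329
(P/Pref)^beta = 8^(-0.2) = 0.659754
SL = 0.32 * 1.768329 * 0.659754 = 0.3733 m/s


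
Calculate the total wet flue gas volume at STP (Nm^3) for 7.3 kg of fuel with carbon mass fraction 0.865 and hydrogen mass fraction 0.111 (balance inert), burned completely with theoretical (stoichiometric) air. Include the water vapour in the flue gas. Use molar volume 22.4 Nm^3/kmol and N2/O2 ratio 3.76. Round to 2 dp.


Per kg fuel: CO2 = (C/12 kmol)*22.4 = (0.865/12)*22.4 = 1.61467 Nm^3
Per kg fuel: H2O = (H/2 kmol)*22.4 = (0.111/2)*22.4 = 1.24320 Nm^3
O2 needed per kg fuel = C/12 + H/4 = 0.865/12 + 0.111/4 = 0.09983333 kmol
Per kg fuel: N2 = O2*3.76*22.4 = 0.09983333*3.76*22.4 = 8.40836 Nm^3
Total per kg = 1.61467 + 1.24320 + 8.40836 = 11.26623 Nm^3
Total = 11.26623 * 7.3 = 82.24 Nm^3


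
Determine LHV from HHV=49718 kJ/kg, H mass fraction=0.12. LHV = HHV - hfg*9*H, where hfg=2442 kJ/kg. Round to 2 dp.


LHV = HHV - hfg * 9 * H
Water correction = 2442 * 9 * 0.12 = 2637.360 kJ/kg
LHV = 49718 - 2637.360 = 47080.64 kJ/kg


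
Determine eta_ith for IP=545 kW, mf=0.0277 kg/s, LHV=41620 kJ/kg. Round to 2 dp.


eta_ith = (IP / (mf * LHV)) * 100
Denominator = 0.0277 * 41620 = 1152.8740 kW
eta_ith = (545 / 1152.8740) * 100 = 47.27%


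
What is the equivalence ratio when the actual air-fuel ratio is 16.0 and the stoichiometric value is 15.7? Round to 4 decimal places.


phi = AFR_stoich / AFR_actual
phi = 15.7 / 16.0 = 0.9813


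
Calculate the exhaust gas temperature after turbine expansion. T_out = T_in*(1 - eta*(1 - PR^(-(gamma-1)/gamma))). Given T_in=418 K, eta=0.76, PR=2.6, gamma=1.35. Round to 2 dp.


T_out = T_in * (1 - eta * (1 - PR^(-(gamma-1)/gamma)))
Exponent = -(1.35-1)/1.35 = -0.25925926
PR^exp = 2.6^(-0.25925926) = 0.78057442
Factor = 1 - 0.76*(1 - 0.78057442) = 0.83323656
T_out = 418 * 0.83323656 = 348.29 K


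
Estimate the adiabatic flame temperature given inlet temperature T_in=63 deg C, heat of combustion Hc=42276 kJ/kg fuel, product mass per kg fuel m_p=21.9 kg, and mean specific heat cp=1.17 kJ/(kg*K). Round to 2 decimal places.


T_ad = T_in + Hc / (m_p * cp)
Denominator = 21.9 * 1.17 = 25.6230
Temperature rise = 42276 / 25.6230 = 1649.92 K
T_ad = 63 + 1649.92 = 1712.92 deg C


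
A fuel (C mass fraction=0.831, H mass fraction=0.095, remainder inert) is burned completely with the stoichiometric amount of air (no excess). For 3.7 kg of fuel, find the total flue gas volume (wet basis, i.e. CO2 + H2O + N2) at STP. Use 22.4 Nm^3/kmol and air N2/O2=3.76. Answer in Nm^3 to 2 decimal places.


Per kg fuel: CO2 = (C/12 kmol)*22.4 = (0.831/12)*22.4 = 1.55120 Nm^3
Per kg fuel: H2O = (H/2 kmol)*22.4 = (0.095/2)*22.4 = 1.06400 Nm^3
O2 needed per kg fuel = C/12 + H/4 = 0.831/12 + 0.095/4 = 0.09300000 kmol
Per kg fuel: N2 = O2*3.76*22.4 = 0.09300000*3.76*22.4 = 7.83283 Nm^3
Total per kg = 1.55120 + 1.06400 + 7.83283 = 10.44803 Nm^3
Total = 10.44803 * 3.7 = 38.66 Nm^3


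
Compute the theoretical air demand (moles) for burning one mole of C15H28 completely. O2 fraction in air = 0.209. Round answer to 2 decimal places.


Balanced combustion: C15H28 + 22 O2 -> 15 CO2 + 14 H2O
O2 needed = C + H/4 = 15 + 28/4 = 22.00 moles
Air moles = O2 / 0.209 = 22.00 / 0.209 = 105.26 moles air


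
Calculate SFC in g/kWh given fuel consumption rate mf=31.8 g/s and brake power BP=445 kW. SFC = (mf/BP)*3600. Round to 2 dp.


SFC = (mf / BP) * 3600
Rate = 31.8 / 445 = 0.071461 g/(s*kW)
SFC = 0.071461 * 3600 = 257.26 g/kWh


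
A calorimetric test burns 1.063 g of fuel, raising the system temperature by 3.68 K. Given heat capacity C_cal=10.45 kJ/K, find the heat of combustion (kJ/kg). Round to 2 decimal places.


Hc = C_cal * delta_T / m_fuel
Q_released = 10.45 * 3.68 = 38.4560 kJ
m_fuel = 1.063 g = 1.063/1000 kg = 0.001063 kg
Hc = 38.4560 / 0.001063 = 36176.86 kJ/kg


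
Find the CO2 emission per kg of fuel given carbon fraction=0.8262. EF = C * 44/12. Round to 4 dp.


EF = C_frac * (M_CO2 / M_C)
EF = 0.8262 * (44/12)
EF = 0.8262 * 3.666667 = 3.0294 kg_CO2/kg_fuel


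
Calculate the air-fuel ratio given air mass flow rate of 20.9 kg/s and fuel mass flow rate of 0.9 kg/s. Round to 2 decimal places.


AFR = m_air / m_fuel
AFR = 20.9 / 0.9 = 23.22


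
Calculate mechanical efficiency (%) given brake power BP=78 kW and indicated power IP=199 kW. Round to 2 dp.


eta_mech = (BP / IP) * 100
Ratio = 78 / 199 = 0.3920
eta_mech = 0.3920 * 100 = 39.20%


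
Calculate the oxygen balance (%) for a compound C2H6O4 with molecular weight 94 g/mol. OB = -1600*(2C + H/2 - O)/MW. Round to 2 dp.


OB = -1600 * (2C + H/2 - O) / MW
Inner = 2*2 + 6/2 - 4 = 3.00
OB = -1600 * 3.00 / 94 = -51.06%


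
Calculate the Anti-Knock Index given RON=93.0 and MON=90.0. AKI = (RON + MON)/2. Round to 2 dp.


AKI = (RON + MON) / 2
AKI = (93.0 + 90.0) / 2
AKI = 183.0 / 2 = 91.50


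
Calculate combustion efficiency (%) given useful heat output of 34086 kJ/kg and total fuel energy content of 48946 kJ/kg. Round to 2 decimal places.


Efficiency = (Q_useful / Q_fuel) * 100
Efficiency = (34086 / 48946) * 100
Efficiency = 0.6964 * 100 = 69.64%


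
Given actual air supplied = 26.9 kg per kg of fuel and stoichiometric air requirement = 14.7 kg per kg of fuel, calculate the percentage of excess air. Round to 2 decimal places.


Excess air = actual - stoichiometric = 26.9 - 14.7 = 12.20 kg/kg fuel
Excess air % = (excess / stoich) * 100 = (12.20 / 14.7) * 100 = 82.99%


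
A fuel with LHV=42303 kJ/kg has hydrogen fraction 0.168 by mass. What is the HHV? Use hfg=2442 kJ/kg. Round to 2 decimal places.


HHV = LHV + hfg * 9 * H
Water addition = 2442 * 9 * 0.168 = 3692.304 kJ/kg
HHV = 42303 + 3692.304 = 45995.30 kJ/kg


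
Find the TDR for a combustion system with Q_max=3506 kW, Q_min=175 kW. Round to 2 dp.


TDR = Q_max / Q_min
TDR = 3506 / 175 = 20.03


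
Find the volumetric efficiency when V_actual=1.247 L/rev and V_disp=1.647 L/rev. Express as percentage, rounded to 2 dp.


eta_v = (V_actual / V_disp) * 100
Ratio = 1.247 / 1.647 = 0.7571
eta_v = 0.7571 * 100 = 75.71%


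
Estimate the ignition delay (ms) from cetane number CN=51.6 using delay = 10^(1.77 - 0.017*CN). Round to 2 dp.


delay = 10^(1.77 - 0.017*CN)
Exponent = 1.77 - 0.017*51.6 = 0.8928
delay = 10^0.8928 = 7.81 ms


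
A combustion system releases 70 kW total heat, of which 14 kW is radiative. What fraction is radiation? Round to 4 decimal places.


f_rad = Q_rad / Q_total
f_rad = 14 / 70 = 0.2000


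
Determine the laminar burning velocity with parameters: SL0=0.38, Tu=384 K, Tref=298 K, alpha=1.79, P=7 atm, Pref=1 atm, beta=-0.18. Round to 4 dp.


SL = SL0 * (Tu/Tref)^alpha * (P/Pref)^beta
T ratio = 384/298 = 1.28859060
(T ratio)^alpha = 1.28859060^1.79 = 1.574366
(P/Pref)^beta = 7^(-0.18) = 0.704502
SL = 0.38 * 1.574366 * 0.704502 = 0.4215 m/s


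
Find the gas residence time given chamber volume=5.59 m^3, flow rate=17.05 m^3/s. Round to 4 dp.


tau = V / Q_flow
tau = 5.59 / 17.05 = 0.3279 s


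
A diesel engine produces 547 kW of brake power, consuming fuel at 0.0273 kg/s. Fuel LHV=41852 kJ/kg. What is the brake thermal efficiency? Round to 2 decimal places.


eta_BTE = (BP / (mf * LHV)) * 100
Denominator = 0.0273 * 41852 = 1142.5596 kW
eta_BTE = (547 / 1142.5596) * 100 = 47.87%


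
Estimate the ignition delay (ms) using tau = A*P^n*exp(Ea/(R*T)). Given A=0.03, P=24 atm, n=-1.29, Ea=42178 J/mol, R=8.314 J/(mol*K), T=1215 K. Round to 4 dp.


tau = A * P^n * exp(Ea/(R*T))
P^n = 24^(-1.29) = 0.01657782
Ea/(R*T) = 42178/(8.314*1215) = 4.175415
exp(Ea/(R*T)) = 65.066860
tau = 0.03 * 0.01657782 * 65.066860 = 0.0324 ms


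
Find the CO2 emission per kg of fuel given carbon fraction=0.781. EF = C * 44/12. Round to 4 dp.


EF = C_frac * (M_CO2 / M_C)
EF = 0.781 * (44/12)
EF = 0.781 * 3.666667 = 2.8637 kg_CO2/kg_fuel


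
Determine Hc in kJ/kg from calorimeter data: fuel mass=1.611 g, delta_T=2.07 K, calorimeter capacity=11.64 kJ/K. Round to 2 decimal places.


Hc = C_cal * delta_T / m_fuel
Q_released = 11.64 * 2.07 = 24.0948 kJ
m_fuel = 1.611 g = 1.611/1000 kg = 0.001611 kg
Hc = 24.0948 / 0.001611 = 14956.42 kJ/kg


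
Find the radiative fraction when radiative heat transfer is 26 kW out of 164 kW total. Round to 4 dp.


f_rad = Q_rad / Q_total
f_rad = 26 / 164 = 0.1585


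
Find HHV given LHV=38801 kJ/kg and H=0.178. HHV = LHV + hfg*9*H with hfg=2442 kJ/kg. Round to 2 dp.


HHV = LHV + hfg * 9 * H
Water addition = 2442 * 9 * 0.178 = 3912.084 kJ/kg
HHV = 38801 + 3912.084 = 42713.08 kJ/kg


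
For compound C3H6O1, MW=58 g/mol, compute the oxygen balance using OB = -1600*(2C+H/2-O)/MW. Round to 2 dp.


OB = -1600 * (2C + H/2 - O) / MW
Inner = 2*3 + 6/2 - 1 = 8.00
OB = -1600 * 8.00 / 58 = -220.69%


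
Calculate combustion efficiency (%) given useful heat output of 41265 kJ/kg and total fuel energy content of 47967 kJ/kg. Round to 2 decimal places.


Efficiency = (Q_useful / Q_fuel) * 100
Efficiency = (41265 / 47967) * 100
Efficiency = 0.8603 * 100 = 86.03%


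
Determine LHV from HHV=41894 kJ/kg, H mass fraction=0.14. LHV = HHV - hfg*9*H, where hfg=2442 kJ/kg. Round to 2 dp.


LHV = HHV - hfg * 9 * H
Water correction = 2442 * 9 * 0.14 = 3076.920 kJ/kg
LHV = 41894 - 3076.920 = 38817.08 kJ/kg


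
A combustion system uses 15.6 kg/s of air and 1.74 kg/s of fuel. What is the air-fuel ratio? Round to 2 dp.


AFR = m_air / m_fuel
AFR = 15.6 / 1.74 = 8.97


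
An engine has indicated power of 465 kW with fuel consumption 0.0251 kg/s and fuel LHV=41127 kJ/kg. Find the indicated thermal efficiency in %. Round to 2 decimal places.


eta_ith = (IP / (mf * LHV)) * 100
Denominator = 0.0251 * 41127 = 1032.2877 kW
eta_ith = (465 / 1032.2877) * 100 = 45.05%


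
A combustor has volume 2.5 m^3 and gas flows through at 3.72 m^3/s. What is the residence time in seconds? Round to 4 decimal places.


tau = V / Q_flow
tau = 2.5 / 3.72 = 0.6720 s


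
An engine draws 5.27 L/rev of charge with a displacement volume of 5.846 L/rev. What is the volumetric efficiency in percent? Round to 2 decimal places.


eta_v = (V_actual / V_disp) * 100
Ratio = 5.27 / 5.846 = 0.9015
eta_v = 0.9015 * 100 = 90.15%


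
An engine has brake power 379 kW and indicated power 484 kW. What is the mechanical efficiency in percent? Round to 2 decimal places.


eta_mech = (BP / IP) * 100
Ratio = 379 / 484 = 0.7831
eta_mech = 0.7831 * 100 = 78.31%


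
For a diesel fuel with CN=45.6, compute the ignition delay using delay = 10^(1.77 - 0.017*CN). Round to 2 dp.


delay = 10^(1.77 - 0.017*CN)
Exponent = 1.77 - 0.017*45.6 = 0.9948
delay = 10^0.9948 = 9.88 ms


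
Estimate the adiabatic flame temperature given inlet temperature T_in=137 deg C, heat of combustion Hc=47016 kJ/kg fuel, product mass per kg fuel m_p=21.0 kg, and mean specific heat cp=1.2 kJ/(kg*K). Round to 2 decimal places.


T_ad = T_in + Hc / (m_p * cp)
Denominator = 21.0 * 1.2 = 25.2000
Temperature rise = 47016 / 25.2000 = 1865.71 K
T_ad = 137 + 1865.71 = 2002.71 deg C


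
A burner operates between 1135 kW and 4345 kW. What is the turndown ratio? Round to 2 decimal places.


TDR = Q_max / Q_min
TDR = 4345 / 1135 = 3.83


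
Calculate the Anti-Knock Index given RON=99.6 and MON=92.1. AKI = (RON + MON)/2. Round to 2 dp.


AKI = (RON + MON) / 2
AKI = (99.6 + 92.1) / 2
AKI = 191.7 / 2 = 95.85


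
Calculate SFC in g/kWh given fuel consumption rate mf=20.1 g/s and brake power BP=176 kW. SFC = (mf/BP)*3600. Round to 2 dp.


SFC = (mf / BP) * 3600
Rate = 20.1 / 176 = 0.114205 g/(s*kW)
SFC = 0.114205 * 3600 = 411.14 g/kWh


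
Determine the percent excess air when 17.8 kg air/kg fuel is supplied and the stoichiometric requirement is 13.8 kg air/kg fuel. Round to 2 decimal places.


Excess air = actual - stoichiometric = 17.8 - 13.8 = 4.00 kg/kg fuel
Excess air % = (excess / stoich) * 100 = (4.00 / 13.8) * 100 = 28.99%


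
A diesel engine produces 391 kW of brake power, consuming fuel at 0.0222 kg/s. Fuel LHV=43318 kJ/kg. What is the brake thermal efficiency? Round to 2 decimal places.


eta_BTE = (BP / (mf * LHV)) * 100
Denominator = 0.0222 * 43318 = 961.6596 kW
eta_BTE = (391 / 961.6596) * 100 = 40.66%


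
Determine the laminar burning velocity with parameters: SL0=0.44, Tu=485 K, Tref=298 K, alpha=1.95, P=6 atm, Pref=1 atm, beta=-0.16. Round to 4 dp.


SL = SL0 * (Tu/Tref)^alpha * (P/Pref)^beta
T ratio = 485/298 = 1.62751678
(T ratio)^alpha = 1.62751678^1.95 = 2.585084
(P/Pref)^beta = 6^(-0.16) = 0.750751
SL = 0.44 * 2.585084 * 0.750751 = 0.8539 m/s


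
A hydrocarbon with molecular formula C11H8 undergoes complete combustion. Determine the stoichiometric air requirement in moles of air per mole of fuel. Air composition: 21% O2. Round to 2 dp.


Balanced combustion: C11H8 + 13 O2 -> 11 CO2 + 4 H2O
O2 needed = C + H/4 = 11 + 8/4 = 13.00 moles
Air moles = O2 / 0.21 = 13.00 / 0.21 = 61.90 moles air


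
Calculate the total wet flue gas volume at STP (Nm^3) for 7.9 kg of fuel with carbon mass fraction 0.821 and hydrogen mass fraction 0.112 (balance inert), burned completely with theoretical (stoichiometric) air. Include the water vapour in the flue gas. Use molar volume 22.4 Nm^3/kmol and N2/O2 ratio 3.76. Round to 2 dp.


Per kg fuel: CO2 = (C/12 kmol)*22.4 = (0.821/12)*22.4 = 1.53253 Nm^3
Per kg fuel: H2O = (H/2 kmol)*22.4 = (0.112/2)*22.4 = 1.25440 Nm^3
O2 needed per kg fuel = C/12 + H/4 = 0.821/12 + 0.112/4 = 0.09641667 kmol
Per kg fuel: N2 = O2*3.76*22.4 = 0.09641667*3.76*22.4 = 8.12060 Nm^3
Total per kg = 1.53253 + 1.25440 + 8.12060 = 10.90753 Nm^3
Total = 10.90753 * 7.9 = 86.17 Nm^3


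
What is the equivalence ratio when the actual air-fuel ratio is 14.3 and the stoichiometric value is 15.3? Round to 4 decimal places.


phi = AFR_stoich / AFR_actual
phi = 15.3 / 14.3 = 1.0699


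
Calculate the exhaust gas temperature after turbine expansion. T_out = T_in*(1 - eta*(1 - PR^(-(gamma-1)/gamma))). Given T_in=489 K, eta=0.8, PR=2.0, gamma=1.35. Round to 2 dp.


T_out = T_in * (1 - eta * (1 - PR^(-(gamma-1)/gamma)))
Exponent = -(1.35-1)/1.35 = -0.25925926
PR^exp = 2.0^(-0.25925926) = 0.83551680
Factor = 1 - 0.8*(1 - 0.83551680) = 0.86841344
T_out = 489 * 0.86841344 = 424.65 K


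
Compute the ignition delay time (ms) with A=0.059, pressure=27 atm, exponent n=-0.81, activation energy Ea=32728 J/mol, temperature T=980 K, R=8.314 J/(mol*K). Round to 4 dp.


tau = A * P^n * exp(Ea/(R*T))
P^n = 27^(-0.81) = 0.06927800
Ea/(R*T) = 32728/(8.314*980) = 4.016829
exp(Ea/(R*T)) = 55.524771
tau = 0.059 * 0.06927800 * 55.524771 = 0.2270 ms


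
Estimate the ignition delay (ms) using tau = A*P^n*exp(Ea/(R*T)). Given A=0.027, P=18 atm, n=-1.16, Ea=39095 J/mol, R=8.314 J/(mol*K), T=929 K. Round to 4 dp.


tau = A * P^n * exp(Ea/(R*T))
P^n = 18^(-1.16) = 0.03498516
Ea/(R*T) = 39095/(8.314*929) = 5.061689
exp(Ea/(R*T)) = 157.856959
tau = 0.027 * 0.03498516 * 157.856959 = 0.1491 ms


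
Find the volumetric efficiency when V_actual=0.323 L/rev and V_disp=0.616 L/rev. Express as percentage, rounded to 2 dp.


eta_v = (V_actual / V_disp) * 100
Ratio = 0.323 / 0.616 = 0.5244
eta_v = 0.5244 * 100 = 52.44%


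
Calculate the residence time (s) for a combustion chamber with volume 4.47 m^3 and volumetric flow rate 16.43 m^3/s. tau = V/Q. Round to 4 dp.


tau = V / Q_flow
tau = 4.47 / 16.43 = 0.2721 s


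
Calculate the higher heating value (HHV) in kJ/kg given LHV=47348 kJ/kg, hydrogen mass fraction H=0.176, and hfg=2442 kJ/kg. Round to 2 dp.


HHV = LHV + hfg * 9 * H
Water addition = 2442 * 9 * 0.176 = 3868.128 kJ/kg
HHV = 47348 + 3868.128 = 51216.13 kJ/kg


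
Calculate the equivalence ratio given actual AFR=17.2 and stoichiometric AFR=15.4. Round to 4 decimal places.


phi = AFR_stoich / AFR_actual
phi = 15.4 / 17.2 = 0.8953


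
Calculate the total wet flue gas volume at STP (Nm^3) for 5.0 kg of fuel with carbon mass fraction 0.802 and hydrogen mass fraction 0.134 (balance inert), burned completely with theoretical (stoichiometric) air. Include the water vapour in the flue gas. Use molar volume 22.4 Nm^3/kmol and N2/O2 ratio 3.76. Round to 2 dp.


Per kg fuel: CO2 = (C/12 kmol)*22.4 = (0.802/12)*22.4 = 1.49707 Nm^3
Per kg fuel: H2O = (H/2 kmol)*22.4 = (0.134/2)*22.4 = 1.50080 Nm^3
O2 needed per kg fuel = C/12 + H/4 = 0.802/12 + 0.134/4 = 0.10033333 kmol
Per kg fuel: N2 = O2*3.76*22.4 = 0.10033333*3.76*22.4 = 8.45047 Nm^3
Total per kg = 1.49707 + 1.50080 + 8.45047 = 11.44834 Nm^3
Total = 11.44834 * 5.0 = 57.24 Nm^3


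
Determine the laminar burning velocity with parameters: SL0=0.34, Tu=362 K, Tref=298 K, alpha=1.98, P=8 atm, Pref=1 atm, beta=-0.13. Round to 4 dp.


SL = SL0 * (Tu/Tref)^alpha * (P/Pref)^beta
T ratio = 362/298 = 1.21476510
(T ratio)^alpha = 1.21476510^1.98 = 1.469924
(P/Pref)^beta = 8^(-0.13) = 0.763130
SL = 0.34 * 1.469924 * 0.763130 = 0.3814 m/s


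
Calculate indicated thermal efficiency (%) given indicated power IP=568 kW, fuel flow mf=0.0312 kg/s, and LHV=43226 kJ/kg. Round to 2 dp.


eta_ith = (IP / (mf * LHV)) * 100
Denominator = 0.0312 * 43226 = 1348.6512 kW
eta_ith = (568 / 1348.6512) * 100 = 42.12%


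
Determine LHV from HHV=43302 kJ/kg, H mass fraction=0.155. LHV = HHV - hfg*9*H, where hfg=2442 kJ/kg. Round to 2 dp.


LHV = HHV - hfg * 9 * H
Water correction = 2442 * 9 * 0.155 = 3406.590 kJ/kg
LHV = 43302 - 3406.590 = 39895.41 kJ/kg


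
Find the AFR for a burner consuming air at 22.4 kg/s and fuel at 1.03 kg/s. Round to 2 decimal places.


AFR = m_air / m_fuel
AFR = 22.4 / 1.03 = 21.75


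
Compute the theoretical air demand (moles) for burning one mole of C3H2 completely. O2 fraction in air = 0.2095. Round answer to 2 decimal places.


Balanced combustion: C3H2 + 3.5 O2 -> 3 CO2 + 1 H2O
O2 needed = C + H/4 = 3 + 2/4 = 3.50 moles
Air moles = O2 / 0.2095 = 3.50 / 0.2095 = 16.71 moles air


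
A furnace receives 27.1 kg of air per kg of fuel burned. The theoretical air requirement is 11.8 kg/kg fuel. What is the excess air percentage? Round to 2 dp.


Excess air = actual - stoichiometric = 27.1 - 11.8 = 15.30 kg/kg fuel
Excess air % = (excess / stoich) * 100 = (15.30 / 11.8) * 100 = 129.66%


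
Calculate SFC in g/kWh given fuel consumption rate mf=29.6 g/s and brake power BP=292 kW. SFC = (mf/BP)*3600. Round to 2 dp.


SFC = (mf / BP) * 3600
Rate = 29.6 / 292 = 0.101370 g/(s*kW)
SFC = 0.101370 * 3600 = 364.93 g/kWh


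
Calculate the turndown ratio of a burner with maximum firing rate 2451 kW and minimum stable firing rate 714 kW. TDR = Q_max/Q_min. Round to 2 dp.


TDR = Q_max / Q_min
TDR = 2451 / 714 = 3.43


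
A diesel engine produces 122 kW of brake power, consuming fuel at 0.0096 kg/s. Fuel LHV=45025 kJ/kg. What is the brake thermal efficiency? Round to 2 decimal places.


eta_BTE = (BP / (mf * LHV)) * 100
Denominator = 0.0096 * 45025 = 432.2400 kW
eta_BTE = (122 / 432.2400) * 100 = 28.23%


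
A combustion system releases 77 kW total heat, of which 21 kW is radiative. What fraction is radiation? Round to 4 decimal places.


f_rad = Q_rad / Q_total
f_rad = 21 / 77 = 0.2727


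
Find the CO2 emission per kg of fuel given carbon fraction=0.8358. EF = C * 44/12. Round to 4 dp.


EF = C_frac * (M_CO2 / M_C)
EF = 0.8358 * (44/12)
EF = 0.8358 * 3.666667 = 3.0646 kg_CO2/kg_fuel


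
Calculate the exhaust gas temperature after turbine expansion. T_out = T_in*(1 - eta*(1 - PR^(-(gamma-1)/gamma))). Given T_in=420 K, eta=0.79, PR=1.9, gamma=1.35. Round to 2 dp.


T_out = T_in * (1 - eta * (1 - PR^(-(gamma-1)/gamma)))
Exponent = -(1.35-1)/1.35 = -0.25925926
PR^exp = 1.9^(-0.25925926) = 0.84670193
Factor = 1 - 0.79*(1 - 0.84670193) = 0.87889452
T_out = 420 * 0.87889452 = 369.14 K


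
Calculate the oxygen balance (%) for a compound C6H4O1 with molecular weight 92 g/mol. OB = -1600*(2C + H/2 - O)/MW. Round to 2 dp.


OB = -1600 * (2C + H/2 - O) / MW
Inner = 2*6 + 4/2 - 1 = 13.00
OB = -1600 * 13.00 / 92 = -226.09%


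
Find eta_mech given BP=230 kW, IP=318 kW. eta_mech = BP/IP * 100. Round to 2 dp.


eta_mech = (BP / IP) * 100
Ratio = 230 / 318 = 0.7233
eta_mech = 0.7233 * 100 = 72.33%


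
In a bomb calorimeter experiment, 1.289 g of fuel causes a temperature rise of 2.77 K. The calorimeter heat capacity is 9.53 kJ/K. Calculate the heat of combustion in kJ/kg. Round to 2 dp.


Hc = C_cal * delta_T / m_fuel
Q_released = 9.53 * 2.77 = 26.3981 kJ
m_fuel = 1.289 g = 1.289/1000 kg = 0.001289 kg
Hc = 26.3981 / 0.001289 = 20479.52 kJ/kg


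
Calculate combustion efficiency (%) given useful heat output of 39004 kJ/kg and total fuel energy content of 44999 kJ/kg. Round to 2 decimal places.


Efficiency = (Q_useful / Q_fuel) * 100
Efficiency = (39004 / 44999) * 100
Efficiency = 0.8668 * 100 = 86.68%


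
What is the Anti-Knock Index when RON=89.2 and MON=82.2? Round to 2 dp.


AKI = (RON + MON) / 2
AKI = (89.2 + 82.2) / 2
AKI = 171.4 / 2 = 85.70


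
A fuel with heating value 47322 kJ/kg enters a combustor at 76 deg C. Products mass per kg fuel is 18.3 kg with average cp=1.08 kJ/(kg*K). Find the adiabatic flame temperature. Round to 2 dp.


T_ad = T_in + Hc / (m_p * cp)
Denominator = 18.3 * 1.08 = 19.7640
Temperature rise = 47322 / 19.7640 = 2394.35 K
T_ad = 76 + 2394.35 = 2470.35 deg C


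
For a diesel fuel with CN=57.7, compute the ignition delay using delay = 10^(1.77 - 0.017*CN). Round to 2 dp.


delay = 10^(1.77 - 0.017*CN)
Exponent = 1.77 - 0.017*57.7 = 0.7891
delay = 10^0.7891 = 6.15 ms


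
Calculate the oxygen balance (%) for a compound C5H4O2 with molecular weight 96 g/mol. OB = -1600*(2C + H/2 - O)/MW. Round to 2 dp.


OB = -1600 * (2C + H/2 - O) / MW
Inner = 2*5 + 4/2 - 2 = 10.00
OB = -1600 * 10.00 / 96 = -166.67%


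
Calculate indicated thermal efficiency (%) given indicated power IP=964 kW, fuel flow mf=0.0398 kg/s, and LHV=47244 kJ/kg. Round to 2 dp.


eta_ith = (IP / (mf * LHV)) * 100
Denominator = 0.0398 * 47244 = 1880.3112 kW
eta_ith = (964 / 1880.3112) * 100 = 51.27%


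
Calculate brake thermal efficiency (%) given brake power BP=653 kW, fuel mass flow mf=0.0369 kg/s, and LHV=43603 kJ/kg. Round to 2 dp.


eta_BTE = (BP / (mf * LHV)) * 100
Denominator = 0.0369 * 43603 = 1608.9507 kW
eta_BTE = (653 / 1608.9507) * 100 = 40.59%


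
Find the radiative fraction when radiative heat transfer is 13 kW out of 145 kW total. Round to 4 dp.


f_rad = Q_rad / Q_total
f_rad = 13 / 145 = 0.0897


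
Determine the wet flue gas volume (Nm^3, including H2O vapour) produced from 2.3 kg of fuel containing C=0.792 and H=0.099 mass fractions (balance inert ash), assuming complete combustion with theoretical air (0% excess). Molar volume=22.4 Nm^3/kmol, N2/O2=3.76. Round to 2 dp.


Per kg fuel: CO2 = (C/12 kmol)*22.4 = (0.792/12)*22.4 = 1.47840 Nm^3
Per kg fuel: H2O = (H/2 kmol)*22.4 = (0.099/2)*22.4 = 1.10880 Nm^3
O2 needed per kg fuel = C/12 + H/4 = 0.792/12 + 0.099/4 = 0.09075000 kmol
Per kg fuel: N2 = O2*3.76*22.4 = 0.09075000*3.76*22.4 = 7.64333 Nm^3
Total per kg = 1.47840 + 1.10880 + 7.64333 = 10.23053 Nm^3
Total = 10.23053 * 2.3 = 23.53 Nm^3


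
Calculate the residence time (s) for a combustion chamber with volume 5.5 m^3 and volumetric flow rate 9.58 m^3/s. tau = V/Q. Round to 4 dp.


tau = V / Q_flow
tau = 5.5 / 9.58 = 0.5741 s


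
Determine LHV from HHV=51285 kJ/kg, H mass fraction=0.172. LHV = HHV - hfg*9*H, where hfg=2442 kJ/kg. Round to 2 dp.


LHV = HHV - hfg * 9 * H
Water correction = 2442 * 9 * 0.172 = 3780.216 kJ/kg
LHV = 51285 - 3780.216 = 47504.78 kJ/kg


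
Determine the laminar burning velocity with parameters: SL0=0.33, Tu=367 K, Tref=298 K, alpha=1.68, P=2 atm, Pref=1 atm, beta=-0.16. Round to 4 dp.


SL = SL0 * (Tu/Tref)^alpha * (P/Pref)^beta
T ratio = 367/298 = 1.23154362
(T ratio)^alpha = 1.23154362^1.68 = 1.418913
(P/Pref)^beta = 2^(-0.16) = 0.895025
SL = 0.33 * 1.418913 * 0.895025 = 0.4191 m/s


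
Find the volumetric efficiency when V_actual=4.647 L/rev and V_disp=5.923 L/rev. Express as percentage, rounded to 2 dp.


eta_v = (V_actual / V_disp) * 100
Ratio = 4.647 / 5.923 = 0.7846
eta_v = 0.7846 * 100 = 78.46%


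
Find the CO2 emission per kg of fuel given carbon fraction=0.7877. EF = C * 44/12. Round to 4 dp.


EF = C_frac * (M_CO2 / M_C)
EF = 0.7877 * (44/12)
EF = 0.7877 * 3.666667 = 2.8882 kg_CO2/kg_fuel


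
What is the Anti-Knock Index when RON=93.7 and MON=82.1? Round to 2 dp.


AKI = (RON + MON) / 2
AKI = (93.7 + 82.1) / 2
AKI = 175.8 / 2 = 87.90


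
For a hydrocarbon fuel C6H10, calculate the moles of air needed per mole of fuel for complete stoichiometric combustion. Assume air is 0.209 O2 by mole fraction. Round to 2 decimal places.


Balanced combustion: C6H10 + 8.5 O2 -> 6 CO2 + 5 H2O
O2 needed = C + H/4 = 6 + 10/4 = 8.50 moles
Air moles = O2 / 0.209 = 8.50 / 0.209 = 40.67 moles air


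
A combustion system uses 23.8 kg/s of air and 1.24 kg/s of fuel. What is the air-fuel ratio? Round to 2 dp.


AFR = m_air / m_fuel
AFR = 23.8 / 1.24 = 19.19


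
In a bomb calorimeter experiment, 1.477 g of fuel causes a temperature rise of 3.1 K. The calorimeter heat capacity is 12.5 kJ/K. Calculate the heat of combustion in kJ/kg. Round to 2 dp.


Hc = C_cal * delta_T / m_fuel
Q_released = 12.5 * 3.1 = 38.7500 kJ
m_fuel = 1.477 g = 1.477/1000 kg = 0.001477 kg
Hc = 38.7500 / 0.001477 = 26235.61 kJ/kg


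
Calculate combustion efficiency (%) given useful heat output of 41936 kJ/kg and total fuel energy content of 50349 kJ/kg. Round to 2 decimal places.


Efficiency = (Q_useful / Q_fuel) * 100
Efficiency = (41936 / 50349) * 100
Efficiency = 0.8329 * 100 = 83.29%


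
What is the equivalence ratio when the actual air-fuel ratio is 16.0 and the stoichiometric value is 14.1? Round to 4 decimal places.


phi = AFR_stoich / AFR_actual
phi = 14.1 / 16.0 = 0.8813


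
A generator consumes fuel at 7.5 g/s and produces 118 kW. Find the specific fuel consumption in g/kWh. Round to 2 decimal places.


SFC = (mf / BP) * 3600
Rate = 7.5 / 118 = 0.063559 g/(s*kW)
SFC = 0.063559 * 3600 = 228.81 g/kWh


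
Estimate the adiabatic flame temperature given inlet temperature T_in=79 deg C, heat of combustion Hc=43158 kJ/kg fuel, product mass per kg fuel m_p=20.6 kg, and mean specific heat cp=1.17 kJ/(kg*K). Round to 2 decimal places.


T_ad = T_in + Hc / (m_p * cp)
Denominator = 20.6 * 1.17 = 24.1020
Temperature rise = 43158 / 24.1020 = 1790.64 K
T_ad = 79 + 1790.64 = 1869.64 deg C


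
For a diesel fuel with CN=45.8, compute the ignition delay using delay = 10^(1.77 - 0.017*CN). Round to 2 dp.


delay = 10^(1.77 - 0.017*CN)
Exponent = 1.77 - 0.017*45.8 = 0.9914
delay = 10^0.9914 = 9.80 ms


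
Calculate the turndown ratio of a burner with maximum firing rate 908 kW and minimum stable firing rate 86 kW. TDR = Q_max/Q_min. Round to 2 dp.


TDR = Q_max / Q_min
TDR = 908 / 86 = 10.56


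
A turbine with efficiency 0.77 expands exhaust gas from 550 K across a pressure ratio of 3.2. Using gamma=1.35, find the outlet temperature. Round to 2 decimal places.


T_out = T_in * (1 - eta * (1 - PR^(-(gamma-1)/gamma)))
Exponent = -(1.35-1)/1.35 = -0.25925926
PR^exp = 3.2^(-0.25925926) = 0.73966521
Factor = 1 - 0.77*(1 - 0.73966521) = 0.79954221
T_out = 550 * 0.79954221 = 439.75 K


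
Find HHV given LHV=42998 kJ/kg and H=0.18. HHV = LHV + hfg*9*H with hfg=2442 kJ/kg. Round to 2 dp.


HHV = LHV + hfg * 9 * H
Water addition = 2442 * 9 * 0.18 = 3956.040 kJ/kg
HHV = 42998 + 3956.040 = 46954.04 kJ/kg


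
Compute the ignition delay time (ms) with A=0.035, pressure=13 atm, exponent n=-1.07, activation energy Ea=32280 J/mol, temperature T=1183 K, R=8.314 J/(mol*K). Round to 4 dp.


tau = A * P^n * exp(Ea/(R*T))
P^n = 13^(-1.07) = 0.06428070
Ea/(R*T) = 32280/(8.314*1183) = 3.282001
exp(Ea/(R*T)) = 26.629015
tau = 0.035 * 0.06428070 * 26.629015 = 0.0599 ms


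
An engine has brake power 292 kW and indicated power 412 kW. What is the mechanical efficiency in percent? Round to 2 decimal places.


eta_mech = (BP / IP) * 100
Ratio = 292 / 412 = 0.7087
eta_mech = 0.7087 * 100 = 70.87%


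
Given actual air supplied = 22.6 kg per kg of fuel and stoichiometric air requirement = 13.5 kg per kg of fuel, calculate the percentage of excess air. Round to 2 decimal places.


Excess air = actual - stoichiometric = 22.6 - 13.5 = 9.10 kg/kg fuel
Excess air % = (excess / stoich) * 100 = (9.10 / 13.5) * 100 = 67.41%


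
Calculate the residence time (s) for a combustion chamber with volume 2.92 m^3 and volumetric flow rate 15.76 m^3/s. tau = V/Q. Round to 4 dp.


tau = V / Q_flow
tau = 2.92 / 15.76 = 0.1853 s


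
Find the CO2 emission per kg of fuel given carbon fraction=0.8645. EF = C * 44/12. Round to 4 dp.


EF = C_frac * (M_CO2 / M_C)
EF = 0.8645 * (44/12)
EF = 0.8645 * 3.666667 = 3.1698 kg_CO2/kg_fuel


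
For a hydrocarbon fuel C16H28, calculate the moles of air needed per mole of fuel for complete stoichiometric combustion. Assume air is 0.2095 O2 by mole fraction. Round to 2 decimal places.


Balanced combustion: C16H28 + 23 O2 -> 16 CO2 + 14 H2O
O2 needed = C + H/4 = 16 + 28/4 = 23.00 moles
Air moles = O2 / 0.2095 = 23.00 / 0.2095 = 109.79 moles air


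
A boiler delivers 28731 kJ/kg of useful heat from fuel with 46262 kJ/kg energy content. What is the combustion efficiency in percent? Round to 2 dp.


Efficiency = (Q_useful / Q_fuel) * 100
Efficiency = (28731 / 46262) * 100
Efficiency = 0.6210 * 100 = 62.10%


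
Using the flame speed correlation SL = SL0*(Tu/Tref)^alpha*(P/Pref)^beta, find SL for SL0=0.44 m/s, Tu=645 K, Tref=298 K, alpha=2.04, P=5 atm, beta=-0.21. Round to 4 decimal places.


SL = SL0 * (Tu/Tref)^alpha * (P/Pref)^beta
T ratio = 645/298 = 2.16442953
(T ratio)^alpha = 2.16442953^2.04 = 4.831708
(P/Pref)^beta = 5^(-0.21) = 0.713208
SL = 0.44 * 4.831708 * 0.713208 = 1.5162 m/s


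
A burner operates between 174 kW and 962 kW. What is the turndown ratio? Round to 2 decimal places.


TDR = Q_max / Q_min
TDR = 962 / 174 = 5.53


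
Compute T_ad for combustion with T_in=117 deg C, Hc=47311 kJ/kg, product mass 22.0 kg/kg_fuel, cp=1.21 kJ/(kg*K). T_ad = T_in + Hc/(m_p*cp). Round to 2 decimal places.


T_ad = T_in + Hc / (m_p * cp)
Denominator = 22.0 * 1.21 = 26.6200
Temperature rise = 47311 / 26.6200 = 1777.27 K
T_ad = 117 + 1777.27 = 1894.27 deg C


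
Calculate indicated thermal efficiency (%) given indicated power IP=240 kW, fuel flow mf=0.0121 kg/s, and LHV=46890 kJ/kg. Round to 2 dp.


eta_ith = (IP / (mf * LHV)) * 100
Denominator = 0.0121 * 46890 = 567.3690 kW
eta_ith = (240 / 567.3690) * 100 = 42.30%


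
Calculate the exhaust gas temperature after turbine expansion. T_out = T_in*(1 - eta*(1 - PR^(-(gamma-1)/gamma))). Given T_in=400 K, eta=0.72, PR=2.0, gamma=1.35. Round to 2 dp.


T_out = T_in * (1 - eta * (1 - PR^(-(gamma-1)/gamma)))
Exponent = -(1.35-1)/1.35 = -0.25925926
PR^exp = 2.0^(-0.25925926) = 0.83551680
Factor = 1 - 0.72*(1 - 0.83551680) = 0.88157210
T_out = 400 * 0.88157210 = 352.63 K


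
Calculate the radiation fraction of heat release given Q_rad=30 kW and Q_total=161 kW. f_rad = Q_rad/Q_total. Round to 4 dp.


f_rad = Q_rad / Q_total
f_rad = 30 / 161 = 0.1863


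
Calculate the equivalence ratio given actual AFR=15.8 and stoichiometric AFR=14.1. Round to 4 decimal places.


phi = AFR_stoich / AFR_actual
phi = 14.1 / 15.8 = 0.8924


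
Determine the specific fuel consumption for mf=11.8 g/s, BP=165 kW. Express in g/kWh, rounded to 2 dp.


SFC = (mf / BP) * 3600
Rate = 11.8 / 165 = 0.071515 g/(s*kW)
SFC = 0.071515 * 3600 = 257.45 g/kWh


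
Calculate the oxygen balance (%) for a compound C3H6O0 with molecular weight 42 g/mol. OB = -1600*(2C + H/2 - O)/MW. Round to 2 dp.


OB = -1600 * (2C + H/2 - O) / MW
Inner = 2*3 + 6/2 - 0 = 9.00
OB = -1600 * 9.00 / 42 = -342.86%


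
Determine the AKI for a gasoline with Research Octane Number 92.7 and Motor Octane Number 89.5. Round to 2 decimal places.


AKI = (RON + MON) / 2
AKI = (92.7 + 89.5) / 2
AKI = 182.2 / 2 = 91.10
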